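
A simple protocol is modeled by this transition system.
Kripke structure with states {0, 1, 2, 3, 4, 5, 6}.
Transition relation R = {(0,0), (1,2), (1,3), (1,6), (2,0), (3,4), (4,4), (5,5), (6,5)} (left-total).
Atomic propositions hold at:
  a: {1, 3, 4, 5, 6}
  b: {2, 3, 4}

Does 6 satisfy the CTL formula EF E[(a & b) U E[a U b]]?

Sat(a & b) = {3, 4}
E[a U b]: least fixpoint, start Z0 = Sat(b) = {2, 3, 4}, add states in Sat(a) with some successor in Z. Z1 = {1, 2, 3, 4}; fixed.
Sat(E[a U b]) = {1, 2, 3, 4}
E[(a & b) U E[a U b]]: least fixpoint, start Z0 = Sat(E[a U b]) = {1, 2, 3, 4}, add states in Sat(a & b) with some successor in Z. Already a fixed point.
Sat(E[(a & b) U E[a U b]]) = {1, 2, 3, 4}
EF E[(a & b) U E[a U b]]: least fixpoint, start Z0 = {1, 2, 3, 4}, add states with some successor in Z. Already a fixed point.
Sat(EF E[(a & b) U E[a U b]]) = {1, 2, 3, 4}
6 ∉ Sat(EF E[(a & b) U E[a U b]]) = {1, 2, 3, 4}, so the formula does not hold at 6.

No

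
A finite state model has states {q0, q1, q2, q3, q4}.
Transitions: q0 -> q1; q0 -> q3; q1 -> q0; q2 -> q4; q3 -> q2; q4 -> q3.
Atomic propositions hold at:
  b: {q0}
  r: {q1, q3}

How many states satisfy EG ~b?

Sat(~b) = {q1, q2, q3, q4}
EG ~b: greatest fixpoint, start Z0 = {q1, q2, q3, q4}, keep only states in Sat with some successor in Z. Z1 = {q2, q3, q4}; fixed.
Sat(EG ~b) = {q2, q3, q4}
|Sat(EG ~b)| = |{q2, q3, q4}| = 3.

3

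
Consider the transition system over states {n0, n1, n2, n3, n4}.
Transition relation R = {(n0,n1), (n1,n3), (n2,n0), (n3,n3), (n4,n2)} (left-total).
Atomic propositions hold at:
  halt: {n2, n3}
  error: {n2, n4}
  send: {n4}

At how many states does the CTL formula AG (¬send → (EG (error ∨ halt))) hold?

1

Sat(¬send) = {n0, n1, n2, n3}
Sat(error ∨ halt) = {n2, n3, n4}
EG (error ∨ halt): greatest fixpoint, start Z0 = {n2, n3, n4}, keep only states in Sat with some successor in Z. Z1 = {n3, n4}; Z2 = {n3}; fixed.
Sat(EG (error ∨ halt)) = {n3}
Sat(¬send → (EG (error ∨ halt))) = {n3, n4}
AG (¬send → (EG (error ∨ halt))): greatest fixpoint, start Z0 = {n3, n4}, keep only states in Sat with every successor in Z. Z1 = {n3}; fixed.
Sat(AG (¬send → (EG (error ∨ halt)))) = {n3}
|Sat(AG (¬send → (EG (error ∨ halt))))| = |{n3}| = 1.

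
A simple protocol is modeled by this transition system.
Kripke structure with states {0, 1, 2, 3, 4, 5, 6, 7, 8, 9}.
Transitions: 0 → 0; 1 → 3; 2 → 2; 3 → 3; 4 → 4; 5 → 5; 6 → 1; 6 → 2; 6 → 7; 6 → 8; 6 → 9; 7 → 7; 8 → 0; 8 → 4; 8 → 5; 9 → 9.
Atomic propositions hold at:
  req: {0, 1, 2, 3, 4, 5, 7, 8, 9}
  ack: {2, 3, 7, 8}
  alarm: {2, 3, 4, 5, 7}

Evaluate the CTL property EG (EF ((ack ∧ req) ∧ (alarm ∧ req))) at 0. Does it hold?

No

Sat(ack ∧ req) = {2, 3, 7, 8}
Sat(alarm ∧ req) = {2, 3, 4, 5, 7}
Sat((ack ∧ req) ∧ (alarm ∧ req)) = {2, 3, 7}
EF ((ack ∧ req) ∧ (alarm ∧ req)): least fixpoint, start Z0 = {2, 3, 7}, add states with some successor in Z. Z1 = {1, 2, 3, 6, 7}; fixed.
Sat(EF ((ack ∧ req) ∧ (alarm ∧ req))) = {1, 2, 3, 6, 7}
EG (EF ((ack ∧ req) ∧ (alarm ∧ req))): greatest fixpoint, start Z0 = {1, 2, 3, 6, 7}, keep only states in Sat with some successor in Z. Already a fixed point.
Sat(EG (EF ((ack ∧ req) ∧ (alarm ∧ req)))) = {1, 2, 3, 6, 7}
0 ∉ Sat(EG (EF ((ack ∧ req) ∧ (alarm ∧ req)))) = {1, 2, 3, 6, 7}, so the formula does not hold at 0.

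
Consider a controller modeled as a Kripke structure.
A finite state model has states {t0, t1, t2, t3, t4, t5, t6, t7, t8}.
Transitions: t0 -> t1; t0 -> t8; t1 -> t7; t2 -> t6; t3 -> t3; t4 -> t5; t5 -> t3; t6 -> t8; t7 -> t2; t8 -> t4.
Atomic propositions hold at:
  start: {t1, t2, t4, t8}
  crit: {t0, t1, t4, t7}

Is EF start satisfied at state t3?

No

EF start: least fixpoint, start Z0 = {t1, t2, t4, t8}, add states with some successor in Z. Z1 = {t0, t1, t2, t4, t6, t7, t8}; fixed.
Sat(EF start) = {t0, t1, t2, t4, t6, t7, t8}
t3 ∉ Sat(EF start) = {t0, t1, t2, t4, t6, t7, t8}, so the formula does not hold at t3.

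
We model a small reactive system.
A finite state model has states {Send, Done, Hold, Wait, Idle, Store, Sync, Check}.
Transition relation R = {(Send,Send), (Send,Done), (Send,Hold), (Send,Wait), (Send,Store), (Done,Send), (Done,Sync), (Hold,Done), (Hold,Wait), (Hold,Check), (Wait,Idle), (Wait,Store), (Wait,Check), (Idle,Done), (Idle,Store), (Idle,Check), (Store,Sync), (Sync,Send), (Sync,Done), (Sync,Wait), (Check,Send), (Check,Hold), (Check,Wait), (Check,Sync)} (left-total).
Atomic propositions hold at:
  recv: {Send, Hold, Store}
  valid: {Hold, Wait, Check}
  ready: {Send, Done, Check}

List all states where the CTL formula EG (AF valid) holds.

AF valid: least fixpoint, start Z0 = {Hold, Wait, Check}, add states with every successor in Z. Already a fixed point.
Sat(AF valid) = {Hold, Wait, Check}
EG (AF valid): greatest fixpoint, start Z0 = {Hold, Wait, Check}, keep only states in Sat with some successor in Z. Already a fixed point.
Sat(EG (AF valid)) = {Hold, Wait, Check}

{Hold, Wait, Check}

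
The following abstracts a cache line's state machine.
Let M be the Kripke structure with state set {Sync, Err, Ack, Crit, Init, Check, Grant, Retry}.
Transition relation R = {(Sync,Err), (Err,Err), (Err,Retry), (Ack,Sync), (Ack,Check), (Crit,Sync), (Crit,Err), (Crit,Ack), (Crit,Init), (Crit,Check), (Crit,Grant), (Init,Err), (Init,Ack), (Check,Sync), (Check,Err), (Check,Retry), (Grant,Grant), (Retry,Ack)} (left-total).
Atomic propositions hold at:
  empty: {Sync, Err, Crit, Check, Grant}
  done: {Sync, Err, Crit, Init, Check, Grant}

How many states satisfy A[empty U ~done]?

2

Sat(~done) = {Ack, Retry}
A[empty U ~done]: least fixpoint, start Z0 = Sat(~done) = {Ack, Retry}, add states in Sat(empty) with every successor in Z. Already a fixed point.
Sat(A[empty U ~done]) = {Ack, Retry}
|Sat(A[empty U ~done])| = |{Ack, Retry}| = 2.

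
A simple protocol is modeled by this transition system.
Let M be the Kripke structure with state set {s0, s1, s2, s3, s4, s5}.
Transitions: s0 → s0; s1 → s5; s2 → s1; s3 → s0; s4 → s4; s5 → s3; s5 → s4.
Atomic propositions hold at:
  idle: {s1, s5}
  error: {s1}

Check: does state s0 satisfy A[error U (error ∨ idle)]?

Sat(error ∨ idle) = {s1, s5}
A[error U (error ∨ idle)]: least fixpoint, start Z0 = Sat((error ∨ idle)) = {s1, s5}, add states in Sat(error) with every successor in Z. Already a fixed point.
Sat(A[error U (error ∨ idle)]) = {s1, s5}
s0 ∉ Sat(A[error U (error ∨ idle)]) = {s1, s5}, so the formula does not hold at s0.

No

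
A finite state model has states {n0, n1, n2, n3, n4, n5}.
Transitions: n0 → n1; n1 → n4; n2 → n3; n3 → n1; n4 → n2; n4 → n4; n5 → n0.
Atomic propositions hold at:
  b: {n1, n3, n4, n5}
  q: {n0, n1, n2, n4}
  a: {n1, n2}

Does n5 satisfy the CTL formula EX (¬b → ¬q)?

Sat(¬b) = {n0, n2}
Sat(¬q) = {n3, n5}
Sat(¬b → ¬q) = {n1, n3, n4, n5}
Sat(EX (¬b → ¬q)) = {s : some successor in {n1, n3, n4, n5}} = {n0, n1, n2, n3, n4}
n5 ∉ Sat(EX (¬b → ¬q)) = {n0, n1, n2, n3, n4}, so the formula does not hold at n5.

No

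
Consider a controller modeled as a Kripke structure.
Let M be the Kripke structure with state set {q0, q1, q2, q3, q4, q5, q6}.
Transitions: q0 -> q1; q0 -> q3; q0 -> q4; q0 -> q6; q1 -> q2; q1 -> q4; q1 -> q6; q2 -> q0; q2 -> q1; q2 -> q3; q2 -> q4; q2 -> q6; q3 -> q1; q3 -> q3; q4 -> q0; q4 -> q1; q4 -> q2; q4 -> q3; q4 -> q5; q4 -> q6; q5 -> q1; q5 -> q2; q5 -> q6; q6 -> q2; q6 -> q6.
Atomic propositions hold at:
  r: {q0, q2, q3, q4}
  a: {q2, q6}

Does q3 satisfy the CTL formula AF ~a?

Yes

Sat(~a) = {q0, q1, q3, q4, q5}
AF ~a: least fixpoint, start Z0 = {q0, q1, q3, q4, q5}, add states with every successor in Z. Already a fixed point.
Sat(AF ~a) = {q0, q1, q3, q4, q5}
q3 ∈ Sat(AF ~a) = {q0, q1, q3, q4, q5}, so the formula holds at q3.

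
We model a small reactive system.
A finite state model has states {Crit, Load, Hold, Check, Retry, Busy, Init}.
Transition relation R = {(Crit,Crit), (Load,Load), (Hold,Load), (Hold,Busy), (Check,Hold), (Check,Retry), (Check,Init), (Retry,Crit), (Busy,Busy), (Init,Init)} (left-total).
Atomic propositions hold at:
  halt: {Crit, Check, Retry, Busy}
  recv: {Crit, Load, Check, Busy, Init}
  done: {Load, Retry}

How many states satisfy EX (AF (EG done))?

EG done: greatest fixpoint, start Z0 = {Load, Retry}, keep only states in Sat with some successor in Z. Z1 = {Load}; fixed.
Sat(EG done) = {Load}
AF (EG done): least fixpoint, start Z0 = {Load}, add states with every successor in Z. Already a fixed point.
Sat(AF (EG done)) = {Load}
Sat(EX (AF (EG done))) = {s : some successor in {Load}} = {Load, Hold}
|Sat(EX (AF (EG done)))| = |{Load, Hold}| = 2.

2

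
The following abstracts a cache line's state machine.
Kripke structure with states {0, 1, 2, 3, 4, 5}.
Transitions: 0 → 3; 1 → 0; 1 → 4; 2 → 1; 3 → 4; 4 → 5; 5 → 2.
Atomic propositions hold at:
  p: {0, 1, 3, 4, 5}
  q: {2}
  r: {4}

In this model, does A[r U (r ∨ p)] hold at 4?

Yes

Sat(r ∨ p) = {0, 1, 3, 4, 5}
A[r U (r ∨ p)]: least fixpoint, start Z0 = Sat((r ∨ p)) = {0, 1, 3, 4, 5}, add states in Sat(r) with every successor in Z. Already a fixed point.
Sat(A[r U (r ∨ p)]) = {0, 1, 3, 4, 5}
4 ∈ Sat(A[r U (r ∨ p)]) = {0, 1, 3, 4, 5}, so the formula holds at 4.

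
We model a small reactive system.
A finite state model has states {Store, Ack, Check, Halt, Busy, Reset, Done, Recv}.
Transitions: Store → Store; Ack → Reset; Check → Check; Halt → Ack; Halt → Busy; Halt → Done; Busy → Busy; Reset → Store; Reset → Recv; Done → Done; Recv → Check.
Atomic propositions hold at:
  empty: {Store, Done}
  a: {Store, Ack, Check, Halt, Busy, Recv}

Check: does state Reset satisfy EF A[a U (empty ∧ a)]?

Sat(empty ∧ a) = {Store}
A[a U (empty ∧ a)]: least fixpoint, start Z0 = Sat((empty ∧ a)) = {Store}, add states in Sat(a) with every successor in Z. Already a fixed point.
Sat(A[a U (empty ∧ a)]) = {Store}
EF A[a U (empty ∧ a)]: least fixpoint, start Z0 = {Store}, add states with some successor in Z. Z1 = {Store, Reset}; Z2 = {Store, Ack, Reset}; Z3 = {Store, Ack, Halt, Reset}; fixed.
Sat(EF A[a U (empty ∧ a)]) = {Store, Ack, Halt, Reset}
Reset ∈ Sat(EF A[a U (empty ∧ a)]) = {Store, Ack, Halt, Reset}, so the formula holds at Reset.

Yes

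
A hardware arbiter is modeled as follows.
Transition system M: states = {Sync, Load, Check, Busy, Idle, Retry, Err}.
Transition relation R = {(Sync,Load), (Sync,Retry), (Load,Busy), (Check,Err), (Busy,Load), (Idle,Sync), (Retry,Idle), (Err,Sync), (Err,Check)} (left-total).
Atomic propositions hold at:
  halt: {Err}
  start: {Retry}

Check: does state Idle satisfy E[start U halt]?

E[start U halt]: least fixpoint, start Z0 = Sat(halt) = {Err}, add states in Sat(start) with some successor in Z. Already a fixed point.
Sat(E[start U halt]) = {Err}
Idle ∉ Sat(E[start U halt]) = {Err}, so the formula does not hold at Idle.

No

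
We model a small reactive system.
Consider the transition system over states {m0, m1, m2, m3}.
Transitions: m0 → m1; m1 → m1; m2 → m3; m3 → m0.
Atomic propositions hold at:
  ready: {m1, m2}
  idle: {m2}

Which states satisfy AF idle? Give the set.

{m2}

AF idle: least fixpoint, start Z0 = {m2}, add states with every successor in Z. Already a fixed point.
Sat(AF idle) = {m2}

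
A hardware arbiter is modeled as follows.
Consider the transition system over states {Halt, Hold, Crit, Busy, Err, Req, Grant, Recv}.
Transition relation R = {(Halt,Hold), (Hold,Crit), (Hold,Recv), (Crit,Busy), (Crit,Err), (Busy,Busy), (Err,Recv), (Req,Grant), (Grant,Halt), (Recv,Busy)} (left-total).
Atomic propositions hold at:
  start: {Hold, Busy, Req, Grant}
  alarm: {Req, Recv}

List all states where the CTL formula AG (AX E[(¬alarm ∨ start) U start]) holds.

{Busy, Recv}

Sat(¬alarm) = {Halt, Hold, Crit, Busy, Err, Grant}
Sat(¬alarm ∨ start) = {Halt, Hold, Crit, Busy, Err, Req, Grant}
E[(¬alarm ∨ start) U start]: least fixpoint, start Z0 = Sat(start) = {Hold, Busy, Req, Grant}, add states in Sat(¬alarm ∨ start) with some successor in Z. Z1 = {Halt, Hold, Crit, Busy, Req, Grant}; fixed.
Sat(E[(¬alarm ∨ start) U start]) = {Halt, Hold, Crit, Busy, Req, Grant}
Sat(AX E[(¬alarm ∨ start) U start]) = {s : every successor in {Halt, Hold, Crit, Busy, Req, Grant}} = {Halt, Busy, Req, Grant, Recv}
AG (AX E[(¬alarm ∨ start) U start]): greatest fixpoint, start Z0 = {Halt, Busy, Req, Grant, Recv}, keep only states in Sat with every successor in Z. Z1 = {Busy, Req, Grant, Recv}; Z2 = {Busy, Req, Recv}; Z3 = {Busy, Recv}; fixed.
Sat(AG (AX E[(¬alarm ∨ start) U start])) = {Busy, Recv}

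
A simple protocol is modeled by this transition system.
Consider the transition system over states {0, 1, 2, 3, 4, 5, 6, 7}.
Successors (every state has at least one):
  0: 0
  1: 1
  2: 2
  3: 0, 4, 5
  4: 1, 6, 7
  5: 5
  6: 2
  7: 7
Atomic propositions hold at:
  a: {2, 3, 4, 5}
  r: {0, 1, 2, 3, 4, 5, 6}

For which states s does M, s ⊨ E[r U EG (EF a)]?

{2, 3, 4, 5, 6}

EF a: least fixpoint, start Z0 = {2, 3, 4, 5}, add states with some successor in Z. Z1 = {2, 3, 4, 5, 6}; fixed.
Sat(EF a) = {2, 3, 4, 5, 6}
EG (EF a): greatest fixpoint, start Z0 = {2, 3, 4, 5, 6}, keep only states in Sat with some successor in Z. Already a fixed point.
Sat(EG (EF a)) = {2, 3, 4, 5, 6}
E[r U EG (EF a)]: least fixpoint, start Z0 = Sat(EG (EF a)) = {2, 3, 4, 5, 6}, add states in Sat(r) with some successor in Z. Already a fixed point.
Sat(E[r U EG (EF a)]) = {2, 3, 4, 5, 6}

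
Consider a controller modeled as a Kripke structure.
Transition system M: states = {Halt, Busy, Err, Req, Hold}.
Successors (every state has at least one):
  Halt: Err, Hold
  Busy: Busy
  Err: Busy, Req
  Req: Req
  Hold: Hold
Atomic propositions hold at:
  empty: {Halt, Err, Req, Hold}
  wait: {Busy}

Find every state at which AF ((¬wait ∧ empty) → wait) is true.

{Busy}

Sat(¬wait) = {Halt, Err, Req, Hold}
Sat(¬wait ∧ empty) = {Halt, Err, Req, Hold}
Sat((¬wait ∧ empty) → wait) = {Busy}
AF ((¬wait ∧ empty) → wait): least fixpoint, start Z0 = {Busy}, add states with every successor in Z. Already a fixed point.
Sat(AF ((¬wait ∧ empty) → wait)) = {Busy}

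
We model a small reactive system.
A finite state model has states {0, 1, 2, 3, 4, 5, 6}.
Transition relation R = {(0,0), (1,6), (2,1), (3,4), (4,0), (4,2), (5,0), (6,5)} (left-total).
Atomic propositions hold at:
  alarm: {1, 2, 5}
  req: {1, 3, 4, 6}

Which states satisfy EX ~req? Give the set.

Sat(~req) = {0, 2, 5}
Sat(EX ~req) = {s : some successor in {0, 2, 5}} = {0, 4, 5, 6}

{0, 4, 5, 6}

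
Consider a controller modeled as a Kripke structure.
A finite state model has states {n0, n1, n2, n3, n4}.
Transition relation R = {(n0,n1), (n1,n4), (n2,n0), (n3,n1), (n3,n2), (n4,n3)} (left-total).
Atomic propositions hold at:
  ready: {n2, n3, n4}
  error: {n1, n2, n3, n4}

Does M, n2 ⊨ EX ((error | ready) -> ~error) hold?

Yes

Sat(error | ready) = {n1, n2, n3, n4}
Sat(~error) = {n0}
Sat((error | ready) -> ~error) = {n0}
Sat(EX ((error | ready) -> ~error)) = {s : some successor in {n0}} = {n2}
n2 ∈ Sat(EX ((error | ready) -> ~error)) = {n2}, so the formula holds at n2.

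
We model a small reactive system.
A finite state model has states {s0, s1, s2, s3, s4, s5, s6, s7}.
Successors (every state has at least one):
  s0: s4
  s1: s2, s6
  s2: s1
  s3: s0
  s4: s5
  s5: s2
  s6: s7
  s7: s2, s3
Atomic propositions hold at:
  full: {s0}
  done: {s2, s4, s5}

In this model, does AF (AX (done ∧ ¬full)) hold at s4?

Sat(¬full) = {s1, s2, s3, s4, s5, s6, s7}
Sat(done ∧ ¬full) = {s2, s4, s5}
Sat(AX (done ∧ ¬full)) = {s : every successor in {s2, s4, s5}} = {s0, s4, s5}
AF (AX (done ∧ ¬full)): least fixpoint, start Z0 = {s0, s4, s5}, add states with every successor in Z. Z1 = {s0, s3, s4, s5}; fixed.
Sat(AF (AX (done ∧ ¬full))) = {s0, s3, s4, s5}
s4 ∈ Sat(AF (AX (done ∧ ¬full))) = {s0, s3, s4, s5}, so the formula holds at s4.

Yes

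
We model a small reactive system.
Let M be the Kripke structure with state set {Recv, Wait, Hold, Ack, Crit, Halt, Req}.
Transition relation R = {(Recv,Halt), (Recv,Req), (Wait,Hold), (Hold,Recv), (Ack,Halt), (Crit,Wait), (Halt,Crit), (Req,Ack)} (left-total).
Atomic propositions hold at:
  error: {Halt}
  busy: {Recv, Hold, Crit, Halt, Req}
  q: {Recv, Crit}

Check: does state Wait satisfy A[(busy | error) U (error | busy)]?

Sat(busy | error) = {Recv, Hold, Crit, Halt, Req}
Sat(error | busy) = {Recv, Hold, Crit, Halt, Req}
A[(busy | error) U (error | busy)]: least fixpoint, start Z0 = Sat((error | busy)) = {Recv, Hold, Crit, Halt, Req}, add states in Sat(busy | error) with every successor in Z. Already a fixed point.
Sat(A[(busy | error) U (error | busy)]) = {Recv, Hold, Crit, Halt, Req}
Wait ∉ Sat(A[(busy | error) U (error | busy)]) = {Recv, Hold, Crit, Halt, Req}, so the formula does not hold at Wait.

No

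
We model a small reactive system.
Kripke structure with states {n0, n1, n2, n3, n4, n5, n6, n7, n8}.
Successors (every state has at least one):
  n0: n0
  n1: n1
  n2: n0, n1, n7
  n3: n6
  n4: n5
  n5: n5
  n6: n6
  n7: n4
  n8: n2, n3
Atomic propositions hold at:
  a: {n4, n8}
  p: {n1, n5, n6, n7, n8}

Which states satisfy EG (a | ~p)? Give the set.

Sat(~p) = {n0, n2, n3, n4}
Sat(a | ~p) = {n0, n2, n3, n4, n8}
EG (a | ~p): greatest fixpoint, start Z0 = {n0, n2, n3, n4, n8}, keep only states in Sat with some successor in Z. Z1 = {n0, n2, n8}; fixed.
Sat(EG (a | ~p)) = {n0, n2, n8}

{n0, n2, n8}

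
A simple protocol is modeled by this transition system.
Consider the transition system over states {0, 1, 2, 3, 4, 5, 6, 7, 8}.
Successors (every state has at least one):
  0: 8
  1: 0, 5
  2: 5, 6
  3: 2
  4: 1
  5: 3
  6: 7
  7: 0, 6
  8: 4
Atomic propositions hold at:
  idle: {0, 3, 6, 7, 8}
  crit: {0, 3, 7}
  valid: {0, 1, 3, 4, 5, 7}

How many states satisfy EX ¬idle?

5

Sat(¬idle) = {1, 2, 4, 5}
Sat(EX ¬idle) = {s : some successor in {1, 2, 4, 5}} = {1, 2, 3, 4, 8}
|Sat(EX ¬idle)| = |{1, 2, 3, 4, 8}| = 5.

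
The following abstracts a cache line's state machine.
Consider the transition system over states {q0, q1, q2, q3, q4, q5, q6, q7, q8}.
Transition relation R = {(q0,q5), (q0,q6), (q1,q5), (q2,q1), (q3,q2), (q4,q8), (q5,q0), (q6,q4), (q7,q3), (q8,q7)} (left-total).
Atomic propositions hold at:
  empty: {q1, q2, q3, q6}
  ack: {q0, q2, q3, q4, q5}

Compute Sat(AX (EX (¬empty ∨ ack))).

{q0, q1, q2, q4, q5, q6, q7, q8}

Sat(¬empty) = {q0, q4, q5, q7, q8}
Sat(¬empty ∨ ack) = {q0, q2, q3, q4, q5, q7, q8}
Sat(EX (¬empty ∨ ack)) = {s : some successor in {q0, q2, q3, q4, q5, q7, q8}} = {q0, q1, q3, q4, q5, q6, q7, q8}
Sat(AX (EX (¬empty ∨ ack))) = {s : every successor in {q0, q1, q3, q4, q5, q6, q7, q8}} = {q0, q1, q2, q4, q5, q6, q7, q8}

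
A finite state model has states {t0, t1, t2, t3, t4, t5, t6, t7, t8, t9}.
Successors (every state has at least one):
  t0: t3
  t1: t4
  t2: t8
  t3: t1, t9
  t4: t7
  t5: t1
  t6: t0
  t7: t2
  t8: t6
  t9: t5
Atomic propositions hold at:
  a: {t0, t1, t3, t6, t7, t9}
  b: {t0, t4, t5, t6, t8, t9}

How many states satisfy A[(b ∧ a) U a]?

6

Sat(b ∧ a) = {t0, t6, t9}
A[(b ∧ a) U a]: least fixpoint, start Z0 = Sat(a) = {t0, t1, t3, t6, t7, t9}, add states in Sat(b ∧ a) with every successor in Z. Already a fixed point.
Sat(A[(b ∧ a) U a]) = {t0, t1, t3, t6, t7, t9}
|Sat(A[(b ∧ a) U a])| = |{t0, t1, t3, t6, t7, t9}| = 6.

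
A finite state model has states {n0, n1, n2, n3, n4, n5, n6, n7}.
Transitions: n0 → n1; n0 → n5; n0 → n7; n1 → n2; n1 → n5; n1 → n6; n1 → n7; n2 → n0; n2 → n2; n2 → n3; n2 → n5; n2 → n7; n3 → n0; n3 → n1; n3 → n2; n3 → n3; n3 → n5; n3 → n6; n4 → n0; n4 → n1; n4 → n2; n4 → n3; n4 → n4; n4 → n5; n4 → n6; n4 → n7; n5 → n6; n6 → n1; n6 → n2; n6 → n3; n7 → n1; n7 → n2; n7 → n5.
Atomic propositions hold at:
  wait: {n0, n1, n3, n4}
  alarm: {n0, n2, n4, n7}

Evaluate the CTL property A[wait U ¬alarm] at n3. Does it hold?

Yes

Sat(¬alarm) = {n1, n3, n5, n6}
A[wait U ¬alarm]: least fixpoint, start Z0 = Sat(¬alarm) = {n1, n3, n5, n6}, add states in Sat(wait) with every successor in Z. Already a fixed point.
Sat(A[wait U ¬alarm]) = {n1, n3, n5, n6}
n3 ∈ Sat(A[wait U ¬alarm]) = {n1, n3, n5, n6}, so the formula holds at n3.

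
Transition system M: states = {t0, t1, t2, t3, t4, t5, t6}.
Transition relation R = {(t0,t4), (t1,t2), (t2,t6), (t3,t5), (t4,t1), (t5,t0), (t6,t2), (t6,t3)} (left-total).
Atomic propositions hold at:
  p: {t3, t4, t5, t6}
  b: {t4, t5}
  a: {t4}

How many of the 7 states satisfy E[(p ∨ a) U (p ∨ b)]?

4

Sat(p ∨ a) = {t3, t4, t5, t6}
Sat(p ∨ b) = {t3, t4, t5, t6}
E[(p ∨ a) U (p ∨ b)]: least fixpoint, start Z0 = Sat((p ∨ b)) = {t3, t4, t5, t6}, add states in Sat(p ∨ a) with some successor in Z. Already a fixed point.
Sat(E[(p ∨ a) U (p ∨ b)]) = {t3, t4, t5, t6}
|Sat(E[(p ∨ a) U (p ∨ b)])| = |{t3, t4, t5, t6}| = 4.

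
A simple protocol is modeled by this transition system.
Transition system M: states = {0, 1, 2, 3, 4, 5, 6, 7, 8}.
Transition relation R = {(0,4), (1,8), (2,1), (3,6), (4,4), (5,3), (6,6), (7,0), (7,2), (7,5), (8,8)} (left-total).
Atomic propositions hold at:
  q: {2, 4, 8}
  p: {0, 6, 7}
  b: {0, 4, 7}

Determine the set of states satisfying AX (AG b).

AG b: greatest fixpoint, start Z0 = {0, 4, 7}, keep only states in Sat with every successor in Z. Z1 = {0, 4}; fixed.
Sat(AG b) = {0, 4}
Sat(AX (AG b)) = {s : every successor in {0, 4}} = {0, 4}

{0, 4}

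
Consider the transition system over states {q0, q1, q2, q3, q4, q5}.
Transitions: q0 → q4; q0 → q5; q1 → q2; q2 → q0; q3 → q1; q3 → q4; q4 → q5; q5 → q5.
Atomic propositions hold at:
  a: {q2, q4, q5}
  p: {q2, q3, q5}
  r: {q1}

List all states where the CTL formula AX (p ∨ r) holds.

{q1, q4, q5}

Sat(p ∨ r) = {q1, q2, q3, q5}
Sat(AX (p ∨ r)) = {s : every successor in {q1, q2, q3, q5}} = {q1, q4, q5}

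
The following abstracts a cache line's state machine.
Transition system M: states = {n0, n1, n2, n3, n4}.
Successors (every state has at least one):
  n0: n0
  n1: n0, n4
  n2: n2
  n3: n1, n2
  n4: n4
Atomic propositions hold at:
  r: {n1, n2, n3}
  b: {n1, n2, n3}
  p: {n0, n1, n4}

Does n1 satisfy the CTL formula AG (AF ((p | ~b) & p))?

Yes

Sat(~b) = {n0, n4}
Sat(p | ~b) = {n0, n1, n4}
Sat((p | ~b) & p) = {n0, n1, n4}
AF ((p | ~b) & p): least fixpoint, start Z0 = {n0, n1, n4}, add states with every successor in Z. Already a fixed point.
Sat(AF ((p | ~b) & p)) = {n0, n1, n4}
AG (AF ((p | ~b) & p)): greatest fixpoint, start Z0 = {n0, n1, n4}, keep only states in Sat with every successor in Z. Already a fixed point.
Sat(AG (AF ((p | ~b) & p))) = {n0, n1, n4}
n1 ∈ Sat(AG (AF ((p | ~b) & p))) = {n0, n1, n4}, so the formula holds at n1.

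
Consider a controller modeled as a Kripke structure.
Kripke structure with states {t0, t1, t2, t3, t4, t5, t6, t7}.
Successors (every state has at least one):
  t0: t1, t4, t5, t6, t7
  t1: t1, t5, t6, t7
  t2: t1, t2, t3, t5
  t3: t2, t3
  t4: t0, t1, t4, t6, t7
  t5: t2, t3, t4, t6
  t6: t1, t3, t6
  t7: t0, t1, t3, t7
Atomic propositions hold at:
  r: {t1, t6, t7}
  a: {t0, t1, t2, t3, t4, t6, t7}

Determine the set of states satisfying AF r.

{t1, t6, t7}

AF r: least fixpoint, start Z0 = {t1, t6, t7}, add states with every successor in Z. Already a fixed point.
Sat(AF r) = {t1, t6, t7}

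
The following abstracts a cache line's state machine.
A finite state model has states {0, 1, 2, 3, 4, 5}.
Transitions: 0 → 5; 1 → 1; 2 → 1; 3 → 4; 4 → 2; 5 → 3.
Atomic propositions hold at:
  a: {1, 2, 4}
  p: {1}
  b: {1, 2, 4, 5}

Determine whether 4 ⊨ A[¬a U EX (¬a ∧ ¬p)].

Sat(¬a) = {0, 3, 5}
Sat(¬p) = {0, 2, 3, 4, 5}
Sat(¬a ∧ ¬p) = {0, 3, 5}
Sat(EX (¬a ∧ ¬p)) = {s : some successor in {0, 3, 5}} = {0, 5}
A[¬a U EX (¬a ∧ ¬p)]: least fixpoint, start Z0 = Sat(EX (¬a ∧ ¬p)) = {0, 5}, add states in Sat(¬a) with every successor in Z. Already a fixed point.
Sat(A[¬a U EX (¬a ∧ ¬p)]) = {0, 5}
4 ∉ Sat(A[¬a U EX (¬a ∧ ¬p)]) = {0, 5}, so the formula does not hold at 4.

No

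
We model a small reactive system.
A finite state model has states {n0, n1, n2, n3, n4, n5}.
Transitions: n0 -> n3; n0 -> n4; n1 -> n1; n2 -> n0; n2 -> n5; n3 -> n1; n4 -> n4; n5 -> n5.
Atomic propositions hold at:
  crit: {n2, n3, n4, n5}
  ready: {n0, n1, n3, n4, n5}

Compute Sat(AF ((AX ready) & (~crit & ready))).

Sat(AX ready) = {s : every successor in {n0, n1, n3, n4, n5}} = {n0, n1, n2, n3, n4, n5}
Sat(~crit) = {n0, n1}
Sat(~crit & ready) = {n0, n1}
Sat((AX ready) & (~crit & ready)) = {n0, n1}
AF ((AX ready) & (~crit & ready)): least fixpoint, start Z0 = {n0, n1}, add states with every successor in Z. Z1 = {n0, n1, n3}; fixed.
Sat(AF ((AX ready) & (~crit & ready))) = {n0, n1, n3}

{n0, n1, n3}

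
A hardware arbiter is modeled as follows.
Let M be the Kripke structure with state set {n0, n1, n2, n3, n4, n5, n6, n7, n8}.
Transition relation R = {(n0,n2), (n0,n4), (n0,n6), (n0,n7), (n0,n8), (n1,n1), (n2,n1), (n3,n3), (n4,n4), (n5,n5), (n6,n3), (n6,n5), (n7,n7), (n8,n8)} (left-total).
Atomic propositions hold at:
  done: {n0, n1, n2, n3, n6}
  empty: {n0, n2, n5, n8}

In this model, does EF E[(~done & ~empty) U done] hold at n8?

No

Sat(~done) = {n4, n5, n7, n8}
Sat(~empty) = {n1, n3, n4, n6, n7}
Sat(~done & ~empty) = {n4, n7}
E[(~done & ~empty) U done]: least fixpoint, start Z0 = Sat(done) = {n0, n1, n2, n3, n6}, add states in Sat(~done & ~empty) with some successor in Z. Already a fixed point.
Sat(E[(~done & ~empty) U done]) = {n0, n1, n2, n3, n6}
EF E[(~done & ~empty) U done]: least fixpoint, start Z0 = {n0, n1, n2, n3, n6}, add states with some successor in Z. Already a fixed point.
Sat(EF E[(~done & ~empty) U done]) = {n0, n1, n2, n3, n6}
n8 ∉ Sat(EF E[(~done & ~empty) U done]) = {n0, n1, n2, n3, n6}, so the formula does not hold at n8.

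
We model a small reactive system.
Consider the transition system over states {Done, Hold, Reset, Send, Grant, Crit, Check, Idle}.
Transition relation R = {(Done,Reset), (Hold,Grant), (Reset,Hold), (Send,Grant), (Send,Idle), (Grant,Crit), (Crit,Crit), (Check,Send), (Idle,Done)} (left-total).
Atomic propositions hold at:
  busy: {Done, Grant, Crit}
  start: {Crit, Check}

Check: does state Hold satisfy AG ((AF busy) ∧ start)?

No

AF busy: least fixpoint, start Z0 = {Done, Grant, Crit}, add states with every successor in Z. Z1 = {Done, Hold, Grant, Crit, Idle}; Z2 = {Done, Hold, Reset, Send, Grant, Crit, Idle}; Z3 = {Done, Hold, Reset, Send, Grant, Crit, Check, Idle}; fixed.
Sat(AF busy) = {Done, Hold, Reset, Send, Grant, Crit, Check, Idle}
Sat((AF busy) ∧ start) = {Crit, Check}
AG ((AF busy) ∧ start): greatest fixpoint, start Z0 = {Crit, Check}, keep only states in Sat with every successor in Z. Z1 = {Crit}; fixed.
Sat(AG ((AF busy) ∧ start)) = {Crit}
Hold ∉ Sat(AG ((AF busy) ∧ start)) = {Crit}, so the formula does not hold at Hold.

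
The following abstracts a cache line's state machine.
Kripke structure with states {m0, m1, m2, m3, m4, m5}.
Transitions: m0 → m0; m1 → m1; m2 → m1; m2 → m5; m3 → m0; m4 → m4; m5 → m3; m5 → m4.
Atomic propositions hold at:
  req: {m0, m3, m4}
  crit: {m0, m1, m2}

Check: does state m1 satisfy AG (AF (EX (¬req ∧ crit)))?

Yes

Sat(¬req) = {m1, m2, m5}
Sat(¬req ∧ crit) = {m1, m2}
Sat(EX (¬req ∧ crit)) = {s : some successor in {m1, m2}} = {m1, m2}
AF (EX (¬req ∧ crit)): least fixpoint, start Z0 = {m1, m2}, add states with every successor in Z. Already a fixed point.
Sat(AF (EX (¬req ∧ crit))) = {m1, m2}
AG (AF (EX (¬req ∧ crit))): greatest fixpoint, start Z0 = {m1, m2}, keep only states in Sat with every successor in Z. Z1 = {m1}; fixed.
Sat(AG (AF (EX (¬req ∧ crit)))) = {m1}
m1 ∈ Sat(AG (AF (EX (¬req ∧ crit)))) = {m1}, so the formula holds at m1.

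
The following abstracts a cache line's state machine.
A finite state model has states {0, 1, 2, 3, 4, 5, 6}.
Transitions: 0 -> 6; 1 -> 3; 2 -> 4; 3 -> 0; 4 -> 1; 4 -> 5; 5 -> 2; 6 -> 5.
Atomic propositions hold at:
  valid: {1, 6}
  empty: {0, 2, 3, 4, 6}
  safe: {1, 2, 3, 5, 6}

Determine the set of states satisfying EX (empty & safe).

{0, 1, 5}

Sat(empty & safe) = {2, 3, 6}
Sat(EX (empty & safe)) = {s : some successor in {2, 3, 6}} = {0, 1, 5}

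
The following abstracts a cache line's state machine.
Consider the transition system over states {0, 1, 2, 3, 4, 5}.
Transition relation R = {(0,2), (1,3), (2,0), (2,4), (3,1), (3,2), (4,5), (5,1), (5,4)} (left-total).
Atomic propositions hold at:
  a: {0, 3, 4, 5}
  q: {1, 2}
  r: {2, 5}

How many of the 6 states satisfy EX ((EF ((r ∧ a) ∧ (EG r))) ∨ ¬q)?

Sat(r ∧ a) = {5}
EG r: greatest fixpoint, start Z0 = {2, 5}, keep only states in Sat with some successor in Z. Z1 = ∅; fixed.
Sat(EG r) = ∅
Sat((r ∧ a) ∧ (EG r)) = ∅
EF ((r ∧ a) ∧ (EG r)): least fixpoint, start Z0 = ∅, add states with some successor in Z. Already a fixed point.
Sat(EF ((r ∧ a) ∧ (EG r))) = ∅
Sat(¬q) = {0, 3, 4, 5}
Sat((EF ((r ∧ a) ∧ (EG r))) ∨ ¬q) = {0, 3, 4, 5}
Sat(EX ((EF ((r ∧ a) ∧ (EG r))) ∨ ¬q)) = {s : some successor in {0, 3, 4, 5}} = {1, 2, 4, 5}
|Sat(EX ((EF ((r ∧ a) ∧ (EG r))) ∨ ¬q))| = |{1, 2, 4, 5}| = 4.

4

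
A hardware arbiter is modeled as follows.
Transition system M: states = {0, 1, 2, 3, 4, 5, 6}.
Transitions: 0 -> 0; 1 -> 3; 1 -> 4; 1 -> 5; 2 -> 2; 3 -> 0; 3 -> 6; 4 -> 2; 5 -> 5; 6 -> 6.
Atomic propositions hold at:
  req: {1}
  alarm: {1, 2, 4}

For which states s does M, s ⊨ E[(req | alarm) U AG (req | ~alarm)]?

Sat(req | alarm) = {1, 2, 4}
Sat(~alarm) = {0, 3, 5, 6}
Sat(req | ~alarm) = {0, 1, 3, 5, 6}
AG (req | ~alarm): greatest fixpoint, start Z0 = {0, 1, 3, 5, 6}, keep only states in Sat with every successor in Z. Z1 = {0, 3, 5, 6}; fixed.
Sat(AG (req | ~alarm)) = {0, 3, 5, 6}
E[(req | alarm) U AG (req | ~alarm)]: least fixpoint, start Z0 = Sat(AG (req | ~alarm)) = {0, 3, 5, 6}, add states in Sat(req | alarm) with some successor in Z. Z1 = {0, 1, 3, 5, 6}; fixed.
Sat(E[(req | alarm) U AG (req | ~alarm)]) = {0, 1, 3, 5, 6}

{0, 1, 3, 5, 6}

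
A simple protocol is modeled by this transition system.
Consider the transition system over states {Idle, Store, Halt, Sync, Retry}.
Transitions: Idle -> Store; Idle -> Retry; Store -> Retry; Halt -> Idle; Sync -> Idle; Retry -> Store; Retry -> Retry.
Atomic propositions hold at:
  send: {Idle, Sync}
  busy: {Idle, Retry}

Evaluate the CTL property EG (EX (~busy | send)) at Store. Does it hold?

No

Sat(~busy) = {Store, Halt, Sync}
Sat(~busy | send) = {Idle, Store, Halt, Sync}
Sat(EX (~busy | send)) = {s : some successor in {Idle, Store, Halt, Sync}} = {Idle, Halt, Sync, Retry}
EG (EX (~busy | send)): greatest fixpoint, start Z0 = {Idle, Halt, Sync, Retry}, keep only states in Sat with some successor in Z. Already a fixed point.
Sat(EG (EX (~busy | send))) = {Idle, Halt, Sync, Retry}
Store ∉ Sat(EG (EX (~busy | send))) = {Idle, Halt, Sync, Retry}, so the formula does not hold at Store.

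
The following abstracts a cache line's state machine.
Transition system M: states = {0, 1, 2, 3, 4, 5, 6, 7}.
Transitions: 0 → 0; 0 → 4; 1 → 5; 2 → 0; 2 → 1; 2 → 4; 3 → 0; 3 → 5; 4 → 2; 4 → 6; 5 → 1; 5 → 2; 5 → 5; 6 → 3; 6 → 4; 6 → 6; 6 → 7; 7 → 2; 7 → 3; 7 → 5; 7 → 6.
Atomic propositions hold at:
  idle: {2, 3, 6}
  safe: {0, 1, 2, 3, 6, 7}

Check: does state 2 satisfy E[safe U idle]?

E[safe U idle]: least fixpoint, start Z0 = Sat(idle) = {2, 3, 6}, add states in Sat(safe) with some successor in Z. Z1 = {2, 3, 6, 7}; fixed.
Sat(E[safe U idle]) = {2, 3, 6, 7}
2 ∈ Sat(E[safe U idle]) = {2, 3, 6, 7}, so the formula holds at 2.

Yes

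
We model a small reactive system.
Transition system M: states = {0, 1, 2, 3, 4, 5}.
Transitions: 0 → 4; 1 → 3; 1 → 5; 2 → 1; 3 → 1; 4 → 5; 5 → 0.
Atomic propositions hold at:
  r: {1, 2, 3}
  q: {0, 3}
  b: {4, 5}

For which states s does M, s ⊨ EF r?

EF r: least fixpoint, start Z0 = {1, 2, 3}, add states with some successor in Z. Already a fixed point.
Sat(EF r) = {1, 2, 3}

{1, 2, 3}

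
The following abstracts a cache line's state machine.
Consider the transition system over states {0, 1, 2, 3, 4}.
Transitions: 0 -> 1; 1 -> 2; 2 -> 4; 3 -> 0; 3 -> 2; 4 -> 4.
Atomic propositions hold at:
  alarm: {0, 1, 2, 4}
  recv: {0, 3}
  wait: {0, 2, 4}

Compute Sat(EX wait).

{1, 2, 3, 4}

Sat(EX wait) = {s : some successor in {0, 2, 4}} = {1, 2, 3, 4}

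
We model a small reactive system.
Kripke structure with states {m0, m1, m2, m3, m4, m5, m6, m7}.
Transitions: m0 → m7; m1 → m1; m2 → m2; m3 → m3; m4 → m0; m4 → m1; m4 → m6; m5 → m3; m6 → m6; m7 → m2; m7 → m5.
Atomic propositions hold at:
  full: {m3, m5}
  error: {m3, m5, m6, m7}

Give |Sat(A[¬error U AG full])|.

Sat(¬error) = {m0, m1, m2, m4}
AG full: greatest fixpoint, start Z0 = {m3, m5}, keep only states in Sat with every successor in Z. Already a fixed point.
Sat(AG full) = {m3, m5}
A[¬error U AG full]: least fixpoint, start Z0 = Sat(AG full) = {m3, m5}, add states in Sat(¬error) with every successor in Z. Already a fixed point.
Sat(A[¬error U AG full]) = {m3, m5}
|Sat(A[¬error U AG full])| = |{m3, m5}| = 2.

2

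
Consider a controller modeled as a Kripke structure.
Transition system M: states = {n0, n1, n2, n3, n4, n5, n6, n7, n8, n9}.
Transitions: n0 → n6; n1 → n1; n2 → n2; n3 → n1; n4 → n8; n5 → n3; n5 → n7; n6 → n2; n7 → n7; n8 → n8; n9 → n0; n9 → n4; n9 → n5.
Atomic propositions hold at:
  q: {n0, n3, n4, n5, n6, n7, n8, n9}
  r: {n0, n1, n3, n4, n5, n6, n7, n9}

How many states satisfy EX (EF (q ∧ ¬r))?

3

Sat(¬r) = {n2, n8}
Sat(q ∧ ¬r) = {n8}
EF (q ∧ ¬r): least fixpoint, start Z0 = {n8}, add states with some successor in Z. Z1 = {n4, n8}; Z2 = {n4, n8, n9}; fixed.
Sat(EF (q ∧ ¬r)) = {n4, n8, n9}
Sat(EX (EF (q ∧ ¬r))) = {s : some successor in {n4, n8, n9}} = {n4, n8, n9}
|Sat(EX (EF (q ∧ ¬r)))| = |{n4, n8, n9}| = 3.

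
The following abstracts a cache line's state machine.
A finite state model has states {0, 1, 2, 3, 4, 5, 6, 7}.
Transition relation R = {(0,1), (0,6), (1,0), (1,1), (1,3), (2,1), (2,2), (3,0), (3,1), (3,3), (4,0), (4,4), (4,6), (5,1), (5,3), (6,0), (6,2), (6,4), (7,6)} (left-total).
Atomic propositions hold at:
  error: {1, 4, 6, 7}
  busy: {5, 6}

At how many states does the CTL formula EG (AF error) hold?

5

AF error: least fixpoint, start Z0 = {1, 4, 6, 7}, add states with every successor in Z. Z1 = {0, 1, 4, 6, 7}; fixed.
Sat(AF error) = {0, 1, 4, 6, 7}
EG (AF error): greatest fixpoint, start Z0 = {0, 1, 4, 6, 7}, keep only states in Sat with some successor in Z. Already a fixed point.
Sat(EG (AF error)) = {0, 1, 4, 6, 7}
|Sat(EG (AF error))| = |{0, 1, 4, 6, 7}| = 5.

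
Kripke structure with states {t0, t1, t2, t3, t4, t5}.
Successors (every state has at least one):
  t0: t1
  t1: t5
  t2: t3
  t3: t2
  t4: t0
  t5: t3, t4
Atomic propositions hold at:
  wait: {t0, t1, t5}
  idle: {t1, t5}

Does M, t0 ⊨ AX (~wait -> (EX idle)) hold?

Sat(~wait) = {t2, t3, t4}
Sat(EX idle) = {s : some successor in {t1, t5}} = {t0, t1}
Sat(~wait -> (EX idle)) = {t0, t1, t5}
Sat(AX (~wait -> (EX idle))) = {s : every successor in {t0, t1, t5}} = {t0, t1, t4}
t0 ∈ Sat(AX (~wait -> (EX idle))) = {t0, t1, t4}, so the formula holds at t0.

Yes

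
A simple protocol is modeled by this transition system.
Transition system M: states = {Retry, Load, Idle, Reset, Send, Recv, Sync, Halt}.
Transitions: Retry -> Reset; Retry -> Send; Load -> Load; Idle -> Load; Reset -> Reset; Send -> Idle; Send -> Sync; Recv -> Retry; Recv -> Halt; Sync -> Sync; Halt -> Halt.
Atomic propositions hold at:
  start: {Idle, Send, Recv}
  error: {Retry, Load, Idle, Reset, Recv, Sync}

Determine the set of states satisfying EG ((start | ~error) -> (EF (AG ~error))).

{Retry, Load, Reset, Recv, Sync, Halt}

Sat(~error) = {Send, Halt}
Sat(start | ~error) = {Idle, Send, Recv, Halt}
AG ~error: greatest fixpoint, start Z0 = {Send, Halt}, keep only states in Sat with every successor in Z. Z1 = {Halt}; fixed.
Sat(AG ~error) = {Halt}
EF (AG ~error): least fixpoint, start Z0 = {Halt}, add states with some successor in Z. Z1 = {Recv, Halt}; fixed.
Sat(EF (AG ~error)) = {Recv, Halt}
Sat((start | ~error) -> (EF (AG ~error))) = {Retry, Load, Reset, Recv, Sync, Halt}
EG ((start | ~error) -> (EF (AG ~error))): greatest fixpoint, start Z0 = {Retry, Load, Reset, Recv, Sync, Halt}, keep only states in Sat with some successor in Z. Already a fixed point.
Sat(EG ((start | ~error) -> (EF (AG ~error)))) = {Retry, Load, Reset, Recv, Sync, Halt}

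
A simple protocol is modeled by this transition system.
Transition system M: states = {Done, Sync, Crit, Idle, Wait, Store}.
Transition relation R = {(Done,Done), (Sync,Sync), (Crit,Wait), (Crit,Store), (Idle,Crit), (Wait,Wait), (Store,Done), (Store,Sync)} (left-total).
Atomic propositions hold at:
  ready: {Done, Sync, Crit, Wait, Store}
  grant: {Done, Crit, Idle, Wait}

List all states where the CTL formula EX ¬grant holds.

{Sync, Crit, Store}

Sat(¬grant) = {Sync, Store}
Sat(EX ¬grant) = {s : some successor in {Sync, Store}} = {Sync, Crit, Store}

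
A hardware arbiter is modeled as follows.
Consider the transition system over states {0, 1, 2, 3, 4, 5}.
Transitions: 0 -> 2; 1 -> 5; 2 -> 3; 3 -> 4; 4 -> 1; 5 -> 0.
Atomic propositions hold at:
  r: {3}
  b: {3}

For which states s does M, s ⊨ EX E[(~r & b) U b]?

Sat(~r) = {0, 1, 2, 4, 5}
Sat(~r & b) = ∅
E[(~r & b) U b]: least fixpoint, start Z0 = Sat(b) = {3}, add states in Sat(~r & b) with some successor in Z. Already a fixed point.
Sat(E[(~r & b) U b]) = {3}
Sat(EX E[(~r & b) U b]) = {s : some successor in {3}} = {2}

{2}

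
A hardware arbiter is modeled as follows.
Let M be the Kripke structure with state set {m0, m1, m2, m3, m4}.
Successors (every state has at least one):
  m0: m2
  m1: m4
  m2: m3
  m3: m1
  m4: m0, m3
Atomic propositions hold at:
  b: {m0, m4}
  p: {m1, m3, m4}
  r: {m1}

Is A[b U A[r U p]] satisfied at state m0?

A[r U p]: least fixpoint, start Z0 = Sat(p) = {m1, m3, m4}, add states in Sat(r) with every successor in Z. Already a fixed point.
Sat(A[r U p]) = {m1, m3, m4}
A[b U A[r U p]]: least fixpoint, start Z0 = Sat(A[r U p]) = {m1, m3, m4}, add states in Sat(b) with every successor in Z. Already a fixed point.
Sat(A[b U A[r U p]]) = {m1, m3, m4}
m0 ∉ Sat(A[b U A[r U p]]) = {m1, m3, m4}, so the formula does not hold at m0.

No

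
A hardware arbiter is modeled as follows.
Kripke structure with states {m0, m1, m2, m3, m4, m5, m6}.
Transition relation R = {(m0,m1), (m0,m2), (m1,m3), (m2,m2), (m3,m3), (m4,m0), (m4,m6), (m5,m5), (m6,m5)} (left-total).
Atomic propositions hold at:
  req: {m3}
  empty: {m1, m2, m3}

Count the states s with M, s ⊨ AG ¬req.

Sat(¬req) = {m0, m1, m2, m4, m5, m6}
AG ¬req: greatest fixpoint, start Z0 = {m0, m1, m2, m4, m5, m6}, keep only states in Sat with every successor in Z. Z1 = {m0, m2, m4, m5, m6}; Z2 = {m2, m4, m5, m6}; Z3 = {m2, m5, m6}; fixed.
Sat(AG ¬req) = {m2, m5, m6}
|Sat(AG ¬req)| = |{m2, m5, m6}| = 3.

3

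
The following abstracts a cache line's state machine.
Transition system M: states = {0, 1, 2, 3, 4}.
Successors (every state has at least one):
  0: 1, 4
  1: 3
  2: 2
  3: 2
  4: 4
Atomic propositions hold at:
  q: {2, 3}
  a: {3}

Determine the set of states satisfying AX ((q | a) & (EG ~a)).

Sat(q | a) = {2, 3}
Sat(~a) = {0, 1, 2, 4}
EG ~a: greatest fixpoint, start Z0 = {0, 1, 2, 4}, keep only states in Sat with some successor in Z. Z1 = {0, 2, 4}; fixed.
Sat(EG ~a) = {0, 2, 4}
Sat((q | a) & (EG ~a)) = {2}
Sat(AX ((q | a) & (EG ~a))) = {s : every successor in {2}} = {2, 3}

{2, 3}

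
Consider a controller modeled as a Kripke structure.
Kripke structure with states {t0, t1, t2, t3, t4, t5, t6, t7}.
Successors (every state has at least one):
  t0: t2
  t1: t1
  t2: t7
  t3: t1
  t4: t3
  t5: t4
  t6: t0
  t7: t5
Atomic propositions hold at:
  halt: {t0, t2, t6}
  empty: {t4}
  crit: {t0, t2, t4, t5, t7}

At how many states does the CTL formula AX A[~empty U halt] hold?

2

Sat(~empty) = {t0, t1, t2, t3, t5, t6, t7}
A[~empty U halt]: least fixpoint, start Z0 = Sat(halt) = {t0, t2, t6}, add states in Sat(~empty) with every successor in Z. Already a fixed point.
Sat(A[~empty U halt]) = {t0, t2, t6}
Sat(AX A[~empty U halt]) = {s : every successor in {t0, t2, t6}} = {t0, t6}
|Sat(AX A[~empty U halt])| = |{t0, t6}| = 2.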